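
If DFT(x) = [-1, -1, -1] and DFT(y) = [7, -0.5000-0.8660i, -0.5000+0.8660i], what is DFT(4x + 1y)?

By linearity: DFT(4x + 1y) = 4·DFT(x) + 1·DFT(y)
= 4·[-1, -1, -1] + 1·[7, -0.5000-0.8660i, -0.5000+0.8660i]

Computing element-wise:
Z[0] = 4·(-1) + 1·(7) = 3
Z[1] = 4·(-1) + 1·(-0.5000-0.8660i) = -4.5000-0.8660i
Z[2] = 4·(-1) + 1·(-0.5000+0.8660i) = -4.5000+0.8660i

DFT(4x + 1y) = 4·X + 1·Y = [3, -4.5000-0.8660i, -4.5000+0.8660i]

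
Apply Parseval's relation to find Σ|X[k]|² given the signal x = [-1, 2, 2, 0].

Parseval: Σ|x[n]|² = (1/N)Σ|X[k]|², so Σ|X[k]|² = N·Σ|x[n]|² = 4·9.0000

Σ|X[k]|² = N·Σ|x[n]|² = 4·9.0000 = 36.0000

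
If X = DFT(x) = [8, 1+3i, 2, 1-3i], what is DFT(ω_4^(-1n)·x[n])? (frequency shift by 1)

Modulation property: DFT(ω_4^(-1n)·x[n]) = X[(k-1) mod 4], so circularly shift X by 1 positions.

X[k-1] = [1-3i, 8, 1+3i, 2]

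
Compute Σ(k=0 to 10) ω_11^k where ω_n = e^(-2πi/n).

Sum of all nth roots of unity equals 0 for n > 1 (geometric series with r ≠ 1).

0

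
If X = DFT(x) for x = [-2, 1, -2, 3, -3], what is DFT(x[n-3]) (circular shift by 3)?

Time shift by 3: X_shifted[k] = ω_5^(3k) · X[k]
Shifted x = [-2, 3, -3, -2, 1]

DFT(x[n-3]) = [-3, 3.2812-1.3143i, -6.7812-2.1266i, -6.7812+2.1266i, 3.2812+1.3143i]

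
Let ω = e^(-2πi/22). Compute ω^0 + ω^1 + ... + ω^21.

Sum of all nth roots of unity equals 0 for n > 1 (geometric series with r ≠ 1).

0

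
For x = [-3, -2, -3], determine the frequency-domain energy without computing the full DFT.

Parseval: Σ|x[n]|² = (1/N)Σ|X[k]|², so Σ|X[k]|² = N·Σ|x[n]|² = 3·22.0000

Σ|X[k]|² = N·Σ|x[n]|² = 3·22.0000 = 66.0000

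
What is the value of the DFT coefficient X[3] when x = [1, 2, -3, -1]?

X[3] = Σ(n=0 to 3) x[n] · ω_4^(3n) where ω_4 = e^(-2πi/4)
= (1)·ω_4^0 + (2)·ω_4^3 + (-3)·ω_4^6 + (-1)·ω_4^9

X[3] = 4+3i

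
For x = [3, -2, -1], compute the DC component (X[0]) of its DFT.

X[0] = Σ(n=0 to 2) x[n] · ω_3^0 = Σ x[n]
= (3) + (-2) + (-1)

X[0] = 0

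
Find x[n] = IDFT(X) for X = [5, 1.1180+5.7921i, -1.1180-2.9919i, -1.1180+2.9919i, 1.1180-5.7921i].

x[n] = (1/5) Σ(k=0 to 4) X[k] · e^(2πikn/5)

Computing each x[n]:
x[0] = 1
x[1] = 0
x[2] = -2
x[3] = 3
x[4] = 3

x = [1, 0, -2, 3, 3]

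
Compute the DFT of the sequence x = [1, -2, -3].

X[k] = Σ(n=0 to 2) x[n] · ω_3^(nk)
where ω_3 = e^(-2πi/3)

Computing each X[k]:
X[0] = -4
X[1] = 3.5000-0.8660i
X[2] = 3.5000+0.8660i

X = [-4, 3.5000-0.8660i, 3.5000+0.8660i]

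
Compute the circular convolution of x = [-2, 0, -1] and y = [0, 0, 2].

(x ⊛ y)[n] = Σ(m=0 to 2) x[m] · y[(n-m) mod 3]

Computing each output sample:
(x ⊛ y)[0] = 0
(x ⊛ y)[1] = -2
(x ⊛ y)[2] = -4

x ⊛ y = [0, -2, -4]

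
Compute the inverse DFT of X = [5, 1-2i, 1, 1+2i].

x[n] = (1/4) Σ(k=0 to 3) X[k] · e^(2πikn/4)

Computing each x[n]:
x[0] = 2
x[1] = 2
x[2] = 1
x[3] = 0

x = [2, 2, 1, 0]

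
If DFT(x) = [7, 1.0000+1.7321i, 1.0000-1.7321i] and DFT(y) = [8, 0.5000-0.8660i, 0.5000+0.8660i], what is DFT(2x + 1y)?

By linearity: DFT(2x + 1y) = 2·DFT(x) + 1·DFT(y)
= 2·[7, 1.0000+1.7321i, 1.0000-1.7321i] + 1·[8, 0.5000-0.8660i, 0.5000+0.8660i]

Computing element-wise:
Z[0] = 2·(7) + 1·(8) = 22
Z[1] = 2·(1.0000+1.7321i) + 1·(0.5000-0.8660i) = 2.5000+2.5982i
Z[2] = 2·(1.0000-1.7321i) + 1·(0.5000+0.8660i) = 2.5000-2.5982i

DFT(2x + 1y) = 2·X + 1·Y = [22, 2.5000+2.5982i, 2.5000-2.5982i]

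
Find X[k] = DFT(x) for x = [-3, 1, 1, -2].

X[k] = Σ(n=0 to 3) x[n] · ω_4^(nk)
where ω_4 = e^(-2πi/4)

Computing each X[k]:
X[0] = -3
X[1] = -4-3i
X[2] = -1
X[3] = -4+3i

X = [-3, -4-3i, -1, -4+3i]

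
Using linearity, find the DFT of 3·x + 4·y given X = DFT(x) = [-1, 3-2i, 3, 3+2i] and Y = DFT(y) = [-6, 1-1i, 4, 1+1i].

By linearity: DFT(3x + 4y) = 3·DFT(x) + 4·DFT(y)
= 3·[-1, 3-2i, 3, 3+2i] + 4·[-6, 1-1i, 4, 1+1i]

Computing element-wise:
Z[0] = 3·(-1) + 4·(-6) = -27
Z[1] = 3·(3-2i) + 4·(1-1i) = 13-10i
Z[2] = 3·(3) + 4·(4) = 25
Z[3] = 3·(3+2i) + 4·(1+1i) = 13+10i

DFT(3x + 4y) = 3·X + 4·Y = [-27, 13-10i, 25, 13+10i]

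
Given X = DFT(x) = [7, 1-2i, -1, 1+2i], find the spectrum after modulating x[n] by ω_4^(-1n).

Modulation property: DFT(ω_4^(-1n)·x[n]) = X[(k-1) mod 4], so circularly shift X by 1 positions.

X[k-1] = [1+2i, 7, 1-2i, -1]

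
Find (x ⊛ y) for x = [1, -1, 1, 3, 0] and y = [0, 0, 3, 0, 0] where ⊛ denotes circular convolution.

(x ⊛ y)[n] = Σ(m=0 to 4) x[m] · y[(n-m) mod 5]

Computing each output sample:
(x ⊛ y)[0] = 9
(x ⊛ y)[1] = 0
(x ⊛ y)[2] = 3
(x ⊛ y)[3] = -3
(x ⊛ y)[4] = 3

x ⊛ y = [9, 0, 3, -3, 3]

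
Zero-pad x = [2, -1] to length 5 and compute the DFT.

Original 2-point DFT: [1, 3]
Zero-padded 5-point DFT provides frequency interpolation.

DFT_5([x, 0, ...]) = [1, 1.6910+0.9511i, 2.8090+0.5878i, 2.8090-0.5878i, 1.6910-0.9511i]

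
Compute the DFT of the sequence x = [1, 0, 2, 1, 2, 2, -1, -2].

X[k] = Σ(n=0 to 7) x[n] · ω_8^(nk)
where ω_8 = e^(-2πi/8)

Computing each X[k]:
X[0] = 5
X[1] = -4.5355-3.7071i
X[2] = 2-3i
X[3] = 2.5355+2.2929i
X[4] = 3
X[5] = 2.5355-2.2929i
X[6] = 2+3i
X[7] = -4.5355+3.7071i

X = [5, -4.5355-3.7071i, 2-3i, 2.5355+2.2929i, 3, 2.5355-2.2929i, 2+3i, -4.5355+3.7071i]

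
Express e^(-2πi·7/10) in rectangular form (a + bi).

ω_10^7 = e^(-2πi·7/10)
= cos(-2π·7/10) + i·sin(-2π·7/10)
= cos(-14π/10) + i·sin(-14π/10)

ω_10^7 = cos(-14π/10) + i·sin(-14π/10) = -0.3090+0.9511i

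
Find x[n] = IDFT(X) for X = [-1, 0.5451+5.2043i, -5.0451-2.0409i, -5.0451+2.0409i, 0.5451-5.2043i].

x[n] = (1/5) Σ(k=0 to 4) X[k] · e^(2πikn/5)

Computing each x[n]:
x[0] = -2
x[1] = 0
x[2] = -3
x[3] = 1
x[4] = 3

x = [-2, 0, -3, 1, 3]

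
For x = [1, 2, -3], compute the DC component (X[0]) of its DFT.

X[0] = Σ(n=0 to 2) x[n] · ω_3^0 = Σ x[n]
= (1) + (2) + (-3)

X[0] = 0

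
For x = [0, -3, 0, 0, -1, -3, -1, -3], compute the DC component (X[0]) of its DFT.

X[0] = Σ(n=0 to 7) x[n] · ω_8^0 = Σ x[n]
= (0) + (-3) + (0) + (0) + (-1) + (-3) + (-1) + (-3)

X[0] = -11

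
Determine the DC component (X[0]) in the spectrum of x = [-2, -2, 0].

X[0] = Σ(n=0 to 2) x[n] · ω_3^0 = Σ x[n]
= (-2) + (-2) + (0)

X[0] = -4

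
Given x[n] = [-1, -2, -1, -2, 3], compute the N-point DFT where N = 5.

X[k] = Σ(n=0 to 4) x[n] · ω_5^(nk)
where ω_5 = e^(-2πi/5)

Computing each X[k]:
X[0] = -3
X[1] = 1.7361+4.1675i
X[2] = -2.7361+3.8900i
X[3] = -2.7361-3.8900i
X[4] = 1.7361-4.1675i

X = [-3, 1.7361+4.1675i, -2.7361+3.8900i, -2.7361-3.8900i, 1.7361-4.1675i]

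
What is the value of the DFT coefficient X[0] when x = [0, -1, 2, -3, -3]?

X[0] = Σ(n=0 to 4) x[n] · ω_5^0 = Σ x[n]
= (0) + (-1) + (2) + (-3) + (-3)

X[0] = -5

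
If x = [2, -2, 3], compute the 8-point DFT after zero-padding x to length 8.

Original 3-point DFT: [3, 1.5000+4.3301i, 1.5000-4.3301i]
Zero-padded 8-point DFT provides frequency interpolation.

DFT_8([x, 0, ...]) = [3, 0.5858-1.5858i, -1+2i, 3.4142+4.4142i, 7, 3.4142-4.4142i, -1-2i, 0.5858+1.5858i]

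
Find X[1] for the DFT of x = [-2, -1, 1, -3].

X[1] = Σ(n=0 to 3) x[n] · ω_4^(1n) where ω_4 = e^(-2πi/4)
= (-2)·ω_4^0 + (-1)·ω_4^1 + (1)·ω_4^2 + (-3)·ω_4^3

X[1] = -3-2i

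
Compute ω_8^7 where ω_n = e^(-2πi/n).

ω_8^7 = e^(-2πi·7/8)
= cos(-2π·7/8) + i·sin(-2π·7/8)
= cos(-14π/8) + i·sin(-14π/8)

ω_8^7 = cos(-14π/8) + i·sin(-14π/8) = 0.7071+0.7071i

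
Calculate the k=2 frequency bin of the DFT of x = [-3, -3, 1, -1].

X[2] = Σ(n=0 to 3) x[n] · ω_4^(2n) where ω_4 = e^(-2πi/4)
= (-3)·ω_4^0 + (-3)·ω_4^2 + (1)·ω_4^4 + (-1)·ω_4^6

X[2] = 2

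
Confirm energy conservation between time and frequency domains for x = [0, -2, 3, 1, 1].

Time domain:
Σ|x[n]|² = |0|² + |-2|² + |3|² + |1|² + |1|² = 15.0000

Frequency domain:
(1/5)Σ|X[k]|² = (1/5)(|3|² + |-3.5451+1.6776i|² + |2.0451+3.6655i|² + |2.0451-3.6655i|² + |-3.5451-1.6776i|²) = (1/5)·75.0000 = 15.0000

Both sides agree, confirming Parseval's theorem.

Σ|x[n]|² = (1/N)Σ|X[k]|² = 15.0000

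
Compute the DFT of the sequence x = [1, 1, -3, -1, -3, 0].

X[k] = Σ(n=0 to 5) x[n] · ω_6^(nk)
where ω_6 = e^(-2πi/6)

Computing each X[k]:
X[0] = -5
X[1] = 5.5000-0.8660i
X[2] = 2.5000-0.8660i
X[3] = -5
X[4] = 2.5000+0.8660i
X[5] = 5.5000+0.8660i

X = [-5, 5.5000-0.8660i, 2.5000-0.8660i, -5, 2.5000+0.8660i, 5.5000+0.8660i]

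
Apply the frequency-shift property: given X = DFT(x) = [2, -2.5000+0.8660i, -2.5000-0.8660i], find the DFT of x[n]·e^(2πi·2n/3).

Modulation property: DFT(ω_3^(-2n)·x[n]) = X[(k-2) mod 3], so circularly shift X by 2 positions.

X[k-2] = [-2.5000+0.8660i, -2.5000-0.8660i, 2]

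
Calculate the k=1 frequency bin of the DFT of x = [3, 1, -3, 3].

X[1] = Σ(n=0 to 3) x[n] · ω_4^(1n) where ω_4 = e^(-2πi/4)
= (3)·ω_4^0 + (1)·ω_4^1 + (-3)·ω_4^2 + (3)·ω_4^3

X[1] = 6+2i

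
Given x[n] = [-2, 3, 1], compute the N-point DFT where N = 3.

X[k] = Σ(n=0 to 2) x[n] · ω_3^(nk)
where ω_3 = e^(-2πi/3)

Computing each X[k]:
X[0] = 2
X[1] = -4.0000-1.7321i
X[2] = -4.0000+1.7321i

X = [2, -4.0000-1.7321i, -4.0000+1.7321i]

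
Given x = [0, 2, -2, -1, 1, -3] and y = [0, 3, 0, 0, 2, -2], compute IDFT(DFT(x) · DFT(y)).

(x ⊛ y)[n] = Σ(m=0 to 5) x[m] · y[(n-m) mod 6]

Computing each output sample:
(x ⊛ y)[0] = -17
(x ⊛ y)[1] = 2
(x ⊛ y)[2] = 10
(x ⊛ y)[3] = -14
(x ⊛ y)[4] = 3
(x ⊛ y)[5] = 7

x ⊛ y = [-17, 2, 10, -14, 3, 7]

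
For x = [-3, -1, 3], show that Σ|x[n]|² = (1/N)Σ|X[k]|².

Time domain:
Σ|x[n]|² = |-3|² + |-1|² + |3|² = 19.0000

Frequency domain:
(1/3)Σ|X[k]|² = (1/3)(|-1|² + |-4.0000+3.4641i|² + |-4.0000-3.4641i|²) = (1/3)·57.0000 = 19.0000

Both sides agree, confirming Parseval's theorem.

Σ|x[n]|² = (1/N)Σ|X[k]|² = 19.0000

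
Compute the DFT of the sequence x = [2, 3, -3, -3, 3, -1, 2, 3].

X[k] = Σ(n=0 to 7) x[n] · ω_8^(nk)
where ω_8 = e^(-2πi/8)

Computing each X[k]:
X[0] = 6
X[1] = 6.0711+6.4142i
X[2] = 6-2i
X[3] = -8.0711-3.5858i
X[4] = 2
X[5] = -8.0711+3.5858i
X[6] = 6+2i
X[7] = 6.0711-6.4142i

X = [6, 6.0711+6.4142i, 6-2i, -8.0711-3.5858i, 2, -8.0711+3.5858i, 6+2i, 6.0711-6.4142i]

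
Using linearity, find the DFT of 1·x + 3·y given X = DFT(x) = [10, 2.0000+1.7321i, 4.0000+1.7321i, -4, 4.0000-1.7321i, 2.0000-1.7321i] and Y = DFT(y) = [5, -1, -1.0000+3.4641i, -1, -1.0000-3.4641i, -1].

By linearity: DFT(1x + 3y) = 1·DFT(x) + 3·DFT(y)
= 1·[10, 2.0000+1.7321i, 4.0000+1.7321i, -4, 4.0000-1.7321i, 2.0000-1.7321i] + 3·[5, -1, -1.0000+3.4641i, -1, -1.0000-3.4641i, -1]

Computing element-wise:
Z[0] = 1·(10) + 3·(5) = 25
Z[1] = 1·(2.0000+1.7321i) + 3·(-1) = -1.0000+1.7321i
Z[2] = 1·(4.0000+1.7321i) + 3·(-1.0000+3.4641i) = 1.0000+12.1244i
Z[3] = 1·(-4) + 3·(-1) = -7
Z[4] = 1·(4.0000-1.7321i) + 3·(-1.0000-3.4641i) = 1.0000-12.1244i
Z[5] = 1·(2.0000-1.7321i) + 3·(-1) = -1.0000-1.7321i

DFT(1x + 3y) = 1·X + 3·Y = [25, -1.0000+1.7321i, 1.0000+12.1244i, -7, 1.0000-12.1244i, -1.0000-1.7321i]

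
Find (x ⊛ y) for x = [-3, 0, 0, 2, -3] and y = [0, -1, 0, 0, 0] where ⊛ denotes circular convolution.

(x ⊛ y)[n] = Σ(m=0 to 4) x[m] · y[(n-m) mod 5]

Computing each output sample:
(x ⊛ y)[0] = 3
(x ⊛ y)[1] = 3
(x ⊛ y)[2] = 0
(x ⊛ y)[3] = 0
(x ⊛ y)[4] = -2

x ⊛ y = [3, 3, 0, 0, -2]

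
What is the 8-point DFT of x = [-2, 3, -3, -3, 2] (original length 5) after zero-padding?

Original 5-point DFT: [-3, 4.3992-0.9511i, -7.8992-0.5878i, -7.8992+0.5878i, 4.3992+0.9511i]
Zero-padded 8-point DFT provides frequency interpolation.

DFT_8([x, 0, ...]) = [-3, 0.2426+3.0000i, 3-6i, -8.2426-3.0000i, -3, -8.2426+3.0000i, 3+6i, 0.2426-3.0000i]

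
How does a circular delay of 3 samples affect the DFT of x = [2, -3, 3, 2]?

Time shift by 3: X_shifted[k] = ω_4^(3k) · X[k]
Shifted x = [-3, 3, 2, 2]

DFT(x[n-3]) = [4, -5-1i, -6, -5+1i]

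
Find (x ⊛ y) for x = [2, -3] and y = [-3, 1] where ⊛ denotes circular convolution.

(x ⊛ y)[n] = Σ(m=0 to 1) x[m] · y[(n-m) mod 2]

Computing each output sample:
(x ⊛ y)[0] = -9
(x ⊛ y)[1] = 11

x ⊛ y = [-9, 11]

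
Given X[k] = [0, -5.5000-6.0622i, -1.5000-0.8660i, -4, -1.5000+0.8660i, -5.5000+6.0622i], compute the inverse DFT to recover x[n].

x[n] = (1/6) Σ(k=0 to 5) X[k] · e^(2πikn/6)

Computing each x[n]:
x[0] = -3
x[1] = 2
x[2] = 2
x[3] = 2
x[4] = -1
x[5] = -2

x = [-3, 2, 2, 2, -1, -2]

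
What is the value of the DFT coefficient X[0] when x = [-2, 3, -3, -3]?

X[0] = Σ(n=0 to 3) x[n] · ω_4^0 = Σ x[n]
= (-2) + (3) + (-3) + (-3)

X[0] = -5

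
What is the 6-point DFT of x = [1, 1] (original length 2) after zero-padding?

Original 2-point DFT: [2, 0]
Zero-padded 6-point DFT provides frequency interpolation.

DFT_6([x, 0, ...]) = [2, 1.5000-0.8660i, 0.5000-0.8660i, 0, 0.5000+0.8660i, 1.5000+0.8660i]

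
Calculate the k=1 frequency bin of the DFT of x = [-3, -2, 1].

X[1] = Σ(n=0 to 2) x[n] · ω_3^(1n) where ω_3 = e^(-2πi/3)
= (-3)·ω_3^0 + (-2)·ω_3^1 + (1)·ω_3^2

X[1] = -2.5000+2.5981i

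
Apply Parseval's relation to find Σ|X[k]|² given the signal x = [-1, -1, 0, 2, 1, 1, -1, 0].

Parseval: Σ|x[n]|² = (1/N)Σ|X[k]|², so Σ|X[k]|² = N·Σ|x[n]|² = 8·9.0000

Σ|X[k]|² = N·Σ|x[n]|² = 8·9.0000 = 72.0000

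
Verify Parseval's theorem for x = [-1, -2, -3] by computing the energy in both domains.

Time domain:
Σ|x[n]|² = |-1|² + |-2|² + |-3|² = 14.0000

Frequency domain:
(1/3)Σ|X[k]|² = (1/3)(|-6|² + |1.5000-0.8660i|² + |1.5000+0.8660i|²) = (1/3)·42.0000 = 14.0000

Both sides agree, confirming Parseval's theorem.

Σ|x[n]|² = (1/N)Σ|X[k]|² = 14.0000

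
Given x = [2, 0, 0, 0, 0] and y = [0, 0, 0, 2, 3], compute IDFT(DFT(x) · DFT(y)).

(x ⊛ y)[n] = Σ(m=0 to 4) x[m] · y[(n-m) mod 5]

Computing each output sample:
(x ⊛ y)[0] = 0
(x ⊛ y)[1] = 0
(x ⊛ y)[2] = 0
(x ⊛ y)[3] = 4
(x ⊛ y)[4] = 6

x ⊛ y = [0, 0, 0, 4, 6]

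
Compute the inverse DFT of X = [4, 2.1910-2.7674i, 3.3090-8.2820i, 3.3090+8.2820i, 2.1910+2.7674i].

x[n] = (1/5) Σ(k=0 to 4) X[k] · e^(2πikn/5)

Computing each x[n]:
x[0] = 3
x[1] = 3
x[2] = -2
x[3] = 3
x[4] = -3

x = [3, 3, -2, 3, -3]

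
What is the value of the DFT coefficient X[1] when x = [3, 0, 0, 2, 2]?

X[1] = Σ(n=0 to 4) x[n] · ω_5^(1n) where ω_5 = e^(-2πi/5)
= (3)·ω_5^0 + (0)·ω_5^1 + (0)·ω_5^2 + (2)·ω_5^3 + (2)·ω_5^4

X[1] = 2.0000+3.0777i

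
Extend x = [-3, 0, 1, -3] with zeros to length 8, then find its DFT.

Original 4-point DFT: [-5, -4-3i, 1, -4+3i]
Zero-padded 8-point DFT provides frequency interpolation.

DFT_8([x, 0, ...]) = [-5, -0.8787+1.1213i, -4-3i, -5.1213+3.1213i, 1, -5.1213-3.1213i, -4+3i, -0.8787-1.1213i]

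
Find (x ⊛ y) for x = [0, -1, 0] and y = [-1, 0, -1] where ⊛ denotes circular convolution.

(x ⊛ y)[n] = Σ(m=0 to 2) x[m] · y[(n-m) mod 3]

Computing each output sample:
(x ⊛ y)[0] = 1
(x ⊛ y)[1] = 1
(x ⊛ y)[2] = 0

x ⊛ y = [1, 1, 0]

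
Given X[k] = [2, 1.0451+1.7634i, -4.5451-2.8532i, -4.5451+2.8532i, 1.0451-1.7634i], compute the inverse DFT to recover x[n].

x[n] = (1/5) Σ(k=0 to 4) X[k] · e^(2πikn/5)

Computing each x[n]:
x[0] = -1
x[1] = 2
x[2] = -2
x[3] = 1
x[4] = 2

x = [-1, 2, -2, 1, 2]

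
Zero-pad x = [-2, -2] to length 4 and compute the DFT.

Original 2-point DFT: [-4, 0]
Zero-padded 4-point DFT provides frequency interpolation.

DFT_4([x, 0, ...]) = [-4, -2+2i, 0, -2-2i]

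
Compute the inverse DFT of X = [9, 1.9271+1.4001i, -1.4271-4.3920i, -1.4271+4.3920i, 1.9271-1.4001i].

x[n] = (1/5) Σ(k=0 to 4) X[k] · e^(2πikn/5)

Computing each x[n]:
x[0] = 2
x[1] = 3
x[2] = -1
x[3] = 3
x[4] = 2

x = [2, 3, -1, 3, 2]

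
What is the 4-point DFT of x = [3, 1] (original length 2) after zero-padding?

Original 2-point DFT: [4, 2]
Zero-padded 4-point DFT provides frequency interpolation.

DFT_4([x, 0, ...]) = [4, 3-1i, 2, 3+1i]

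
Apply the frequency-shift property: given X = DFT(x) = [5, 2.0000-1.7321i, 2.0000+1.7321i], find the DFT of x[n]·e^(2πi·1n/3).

Modulation property: DFT(ω_3^(-1n)·x[n]) = X[(k-1) mod 3], so circularly shift X by 1 positions.

X[k-1] = [2.0000+1.7321i, 5, 2.0000-1.7321i]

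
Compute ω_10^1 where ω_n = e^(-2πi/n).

ω_10^1 = e^(-2πi·1/10)
= cos(-2π·1/10) + i·sin(-2π·1/10)
= cos(-2π/10) + i·sin(-2π/10)

ω_10^1 = cos(-2π/10) + i·sin(-2π/10) = 0.8090-0.5878i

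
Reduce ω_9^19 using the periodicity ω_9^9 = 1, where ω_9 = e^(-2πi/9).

Since ω_9^9 = 1, powers reduce modulo 9.
19 mod 9 = 1
So ω_9^19 = ω_9^1 = e^(-2πi·1/9)

ω_9^19 = ω_9^1 = 0.7660-0.6428i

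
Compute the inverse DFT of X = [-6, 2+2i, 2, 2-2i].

x[n] = (1/4) Σ(k=0 to 3) X[k] · e^(2πikn/4)

Computing each x[n]:
x[0] = 0
x[1] = -3
x[2] = -2
x[3] = -1

x = [0, -3, -2, -1]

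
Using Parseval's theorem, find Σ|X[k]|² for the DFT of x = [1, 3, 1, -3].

Parseval: Σ|x[n]|² = (1/N)Σ|X[k]|², so Σ|X[k]|² = N·Σ|x[n]|² = 4·20.0000

Σ|X[k]|² = N·Σ|x[n]|² = 4·20.0000 = 80.0000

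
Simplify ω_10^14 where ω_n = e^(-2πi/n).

Since ω_10^10 = 1, powers reduce modulo 10.
14 mod 10 = 4
So ω_10^14 = ω_10^4 = e^(-2πi·4/10)

ω_10^14 = ω_10^4 = -0.8090-0.5878i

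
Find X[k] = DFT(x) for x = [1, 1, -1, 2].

X[k] = Σ(n=0 to 3) x[n] · ω_4^(nk)
where ω_4 = e^(-2πi/4)

Computing each X[k]:
X[0] = 3
X[1] = 2+1i
X[2] = -3
X[3] = 2-1i

X = [3, 2+1i, -3, 2-1i]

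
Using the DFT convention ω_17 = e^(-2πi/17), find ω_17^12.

ω_17^12 = e^(-2πi·12/17)
= cos(-2π·12/17) + i·sin(-2π·12/17)
= cos(-24π/17) + i·sin(-24π/17)

ω_17^12 = cos(-24π/17) + i·sin(-24π/17) = -0.2737+0.9618i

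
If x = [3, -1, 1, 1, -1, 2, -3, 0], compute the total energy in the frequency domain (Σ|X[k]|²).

Parseval: Σ|x[n]|² = (1/N)Σ|X[k]|², so Σ|X[k]|² = N·Σ|x[n]|² = 8·26.0000

Σ|X[k]|² = N·Σ|x[n]|² = 8·26.0000 = 208.0000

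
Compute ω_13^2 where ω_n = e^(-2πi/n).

ω_13^2 = e^(-2πi·2/13)
= cos(-2π·2/13) + i·sin(-2π·2/13)
= cos(-4π/13) + i·sin(-4π/13)

ω_13^2 = cos(-4π/13) + i·sin(-4π/13) = 0.5681-0.8230i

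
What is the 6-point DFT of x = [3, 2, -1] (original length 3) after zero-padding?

Original 3-point DFT: [4, 2.5000-2.5981i, 2.5000+2.5981i]
Zero-padded 6-point DFT provides frequency interpolation.

DFT_6([x, 0, ...]) = [4, 4.5000-0.8660i, 2.5000-2.5981i, 0, 2.5000+2.5981i, 4.5000+0.8660i]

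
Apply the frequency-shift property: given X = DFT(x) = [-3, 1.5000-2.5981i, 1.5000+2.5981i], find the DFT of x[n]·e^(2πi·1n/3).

Modulation property: DFT(ω_3^(-1n)·x[n]) = X[(k-1) mod 3], so circularly shift X by 1 positions.

X[k-1] = [1.5000+2.5981i, -3, 1.5000-2.5981i]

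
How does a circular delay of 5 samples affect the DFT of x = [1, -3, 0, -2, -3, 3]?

Time shift by 5: X_shifted[k] = ω_6^(5k) · X[k]
Shifted x = [-3, 0, -2, -3, 3, 1]

DFT(x[n-5]) = [-4, 5.1962i, -7.0000-3.4641i, 0, -7.0000+3.4641i, -5.1962i]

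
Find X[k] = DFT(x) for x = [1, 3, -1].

X[k] = Σ(n=0 to 2) x[n] · ω_3^(nk)
where ω_3 = e^(-2πi/3)

Computing each X[k]:
X[0] = 3
X[1] = -3.4641i
X[2] = 3.4641i

X = [3, -3.4641i, 3.4641i]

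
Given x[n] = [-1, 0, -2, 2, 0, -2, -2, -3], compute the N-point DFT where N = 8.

X[k] = Σ(n=0 to 7) x[n] · ω_8^(nk)
where ω_8 = e^(-2πi/8)

Computing each X[k]:
X[0] = -8
X[1] = -3.1213-4.9497i
X[2] = 3+1i
X[3] = 1.1213-4.9497i
X[4] = -2
X[5] = 1.1213+4.9497i
X[6] = 3-1i
X[7] = -3.1213+4.9497i

X = [-8, -3.1213-4.9497i, 3+1i, 1.1213-4.9497i, -2, 1.1213+4.9497i, 3-1i, -3.1213+4.9497i]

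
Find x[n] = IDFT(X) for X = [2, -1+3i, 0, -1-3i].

x[n] = (1/4) Σ(k=0 to 3) X[k] · e^(2πikn/4)

Computing each x[n]:
x[0] = 0
x[1] = -1
x[2] = 1
x[3] = 2

x = [0, -1, 1, 2]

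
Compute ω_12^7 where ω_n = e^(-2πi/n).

ω_12^7 = e^(-2πi·7/12)
= cos(-2π·7/12) + i·sin(-2π·7/12)
= cos(-14π/12) + i·sin(-14π/12)

ω_12^7 = cos(-14π/12) + i·sin(-14π/12) = -0.8660+0.5000i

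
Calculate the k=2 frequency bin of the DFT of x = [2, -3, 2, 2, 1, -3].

X[2] = Σ(n=0 to 5) x[n] · ω_6^(2n) where ω_6 = e^(-2πi/6)
= (2)·ω_6^0 + (-3)·ω_6^2 + (2)·ω_6^4 + (2)·ω_6^6 + (1)·ω_6^8 + (-3)·ω_6^10

X[2] = 5.5000+0.8660i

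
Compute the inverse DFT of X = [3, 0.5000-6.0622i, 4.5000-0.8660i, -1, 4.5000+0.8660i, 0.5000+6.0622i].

x[n] = (1/6) Σ(k=0 to 5) X[k] · e^(2πikn/6)

Computing each x[n]:
x[0] = 2
x[1] = 2
x[2] = 1
x[3] = 2
x[4] = -2
x[5] = -2

x = [2, 2, 1, 2, -2, -2]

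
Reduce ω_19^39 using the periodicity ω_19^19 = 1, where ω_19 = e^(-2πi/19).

Since ω_19^19 = 1, powers reduce modulo 19.
39 mod 19 = 1
So ω_19^39 = ω_19^1 = e^(-2πi·1/19)

ω_19^39 = ω_19^1 = 0.9458-0.3247i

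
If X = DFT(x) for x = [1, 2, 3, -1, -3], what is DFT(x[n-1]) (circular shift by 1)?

Time shift by 1: X_shifted[k] = ω_5^(1k) · X[k]
Shifted x = [-3, 1, 2, 3, -1]

DFT(x[n-1]) = [2, -7.0451-1.3143i, -1.4549-2.1266i, -1.4549+2.1266i, -7.0451+1.3143i]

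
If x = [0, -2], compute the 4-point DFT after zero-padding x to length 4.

Original 2-point DFT: [-2, 2]
Zero-padded 4-point DFT provides frequency interpolation.

DFT_4([x, 0, ...]) = [-2, 2i, 2, -2i]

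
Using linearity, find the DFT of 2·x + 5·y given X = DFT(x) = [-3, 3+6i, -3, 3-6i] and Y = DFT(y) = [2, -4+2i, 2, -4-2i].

By linearity: DFT(2x + 5y) = 2·DFT(x) + 5·DFT(y)
= 2·[-3, 3+6i, -3, 3-6i] + 5·[2, -4+2i, 2, -4-2i]

Computing element-wise:
Z[0] = 2·(-3) + 5·(2) = 4
Z[1] = 2·(3+6i) + 5·(-4+2i) = -14+22i
Z[2] = 2·(-3) + 5·(2) = 4
Z[3] = 2·(3-6i) + 5·(-4-2i) = -14-22i

DFT(2x + 5y) = 2·X + 5·Y = [4, -14+22i, 4, -14-22i]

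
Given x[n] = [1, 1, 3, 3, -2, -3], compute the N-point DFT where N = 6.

X[k] = Σ(n=0 to 5) x[n] · ω_6^(nk)
where ω_6 = e^(-2πi/6)

Computing each X[k]:
X[0] = 3
X[1] = -3.5000-7.7942i
X[2] = 4.5000+0.8660i
X[3] = 1
X[4] = 4.5000-0.8660i
X[5] = -3.5000+7.7942i

X = [3, -3.5000-7.7942i, 4.5000+0.8660i, 1, 4.5000-0.8660i, -3.5000+7.7942i]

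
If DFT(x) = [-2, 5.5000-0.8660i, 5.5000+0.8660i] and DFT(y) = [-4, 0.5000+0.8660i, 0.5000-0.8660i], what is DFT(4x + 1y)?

By linearity: DFT(4x + 1y) = 4·DFT(x) + 1·DFT(y)
= 4·[-2, 5.5000-0.8660i, 5.5000+0.8660i] + 1·[-4, 0.5000+0.8660i, 0.5000-0.8660i]

Computing element-wise:
Z[0] = 4·(-2) + 1·(-4) = -12
Z[1] = 4·(5.5000-0.8660i) + 1·(0.5000+0.8660i) = 22.5000-2.5980i
Z[2] = 4·(5.5000+0.8660i) + 1·(0.5000-0.8660i) = 22.5000+2.5980i

DFT(4x + 1y) = 4·X + 1·Y = [-12, 22.5000-2.5980i, 22.5000+2.5980i]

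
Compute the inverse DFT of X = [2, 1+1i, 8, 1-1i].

x[n] = (1/4) Σ(k=0 to 3) X[k] · e^(2πikn/4)

Computing each x[n]:
x[0] = 3
x[1] = -2
x[2] = 2
x[3] = -1

x = [3, -2, 2, -1]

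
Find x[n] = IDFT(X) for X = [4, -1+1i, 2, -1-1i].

x[n] = (1/4) Σ(k=0 to 3) X[k] · e^(2πikn/4)

Computing each x[n]:
x[0] = 1
x[1] = 0
x[2] = 2
x[3] = 1

x = [1, 0, 2, 1]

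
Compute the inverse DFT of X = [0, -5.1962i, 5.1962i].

x[n] = (1/3) Σ(k=0 to 2) X[k] · e^(2πikn/3)

Computing each x[n]:
x[0] = 0
x[1] = 3
x[2] = -3

x = [0, 3, -3]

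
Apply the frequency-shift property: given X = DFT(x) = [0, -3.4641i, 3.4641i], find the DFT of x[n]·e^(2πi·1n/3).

Modulation property: DFT(ω_3^(-1n)·x[n]) = X[(k-1) mod 3], so circularly shift X by 1 positions.

X[k-1] = [3.4641i, 0, -3.4641i]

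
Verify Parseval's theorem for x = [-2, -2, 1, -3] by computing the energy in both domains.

Time domain:
Σ|x[n]|² = |-2|² + |-2|² + |1|² + |-3|² = 18.0000

Frequency domain:
(1/4)Σ|X[k]|² = (1/4)(|-6|² + |-3-1i|² + |4|² + |-3+1i|²) = (1/4)·72.0000 = 18.0000

Both sides agree, confirming Parseval's theorem.

Σ|x[n]|² = (1/N)Σ|X[k]|² = 18.0000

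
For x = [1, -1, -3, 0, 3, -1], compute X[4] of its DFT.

X[4] = Σ(n=0 to 5) x[n] · ω_6^(4n) where ω_6 = e^(-2πi/6)
= (1)·ω_6^0 + (-1)·ω_6^4 + (-3)·ω_6^8 + (0)·ω_6^12 + (3)·ω_6^16 + (-1)·ω_6^20

X[4] = 2.0000+5.1962i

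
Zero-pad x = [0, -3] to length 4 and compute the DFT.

Original 2-point DFT: [-3, 3]
Zero-padded 4-point DFT provides frequency interpolation.

DFT_4([x, 0, ...]) = [-3, 3i, 3, -3i]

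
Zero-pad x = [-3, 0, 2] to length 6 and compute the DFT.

Original 3-point DFT: [-1, -4.0000+1.7321i, -4.0000-1.7321i]
Zero-padded 6-point DFT provides frequency interpolation.

DFT_6([x, 0, ...]) = [-1, -4.0000-1.7321i, -4.0000+1.7321i, -1, -4.0000-1.7321i, -4.0000+1.7321i]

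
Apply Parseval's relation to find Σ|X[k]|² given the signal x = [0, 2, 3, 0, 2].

Parseval: Σ|x[n]|² = (1/N)Σ|X[k]|², so Σ|X[k]|² = N·Σ|x[n]|² = 5·17.0000

Σ|X[k]|² = N·Σ|x[n]|² = 5·17.0000 = 85.0000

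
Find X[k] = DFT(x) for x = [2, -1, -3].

X[k] = Σ(n=0 to 2) x[n] · ω_3^(nk)
where ω_3 = e^(-2πi/3)

Computing each X[k]:
X[0] = -2
X[1] = 4.0000-1.7321i
X[2] = 4.0000+1.7321i

X = [-2, 4.0000-1.7321i, 4.0000+1.7321i]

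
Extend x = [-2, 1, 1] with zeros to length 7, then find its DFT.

Original 3-point DFT: [0, -3, -3]
Zero-padded 7-point DFT provides frequency interpolation.

DFT_7([x, 0, ...]) = [0, -1.5990-1.7568i, -3.1235-0.5410i, -2.2775+0.3479i, -2.2775-0.3479i, -3.1235+0.5410i, -1.5990+1.7568i]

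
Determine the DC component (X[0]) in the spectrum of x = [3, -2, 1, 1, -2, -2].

X[0] = Σ(n=0 to 5) x[n] · ω_6^0 = Σ x[n]
= (3) + (-2) + (1) + (1) + (-2) + (-2)

X[0] = -1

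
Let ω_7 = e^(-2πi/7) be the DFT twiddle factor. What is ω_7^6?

ω_7^6 = e^(-2πi·6/7)
= cos(-2π·6/7) + i·sin(-2π·6/7)
= cos(-12π/7) + i·sin(-12π/7)

ω_7^6 = cos(-12π/7) + i·sin(-12π/7) = 0.6235+0.7818i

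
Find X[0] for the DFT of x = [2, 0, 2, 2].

X[0] = Σ(n=0 to 3) x[n] · ω_4^0 = Σ x[n]
= (2) + (0) + (2) + (2)

X[0] = 6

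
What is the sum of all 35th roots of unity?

Sum of all nth roots of unity equals 0 for n > 1 (geometric series with r ≠ 1).

0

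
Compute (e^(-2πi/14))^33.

Since ω_14^14 = 1, powers reduce modulo 14.
33 mod 14 = 5
So ω_14^33 = ω_14^5 = e^(-2πi·5/14)

ω_14^33 = ω_14^5 = -0.6235-0.7818i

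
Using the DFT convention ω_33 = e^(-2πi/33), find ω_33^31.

ω_33^31 = e^(-2πi·31/33)
= cos(-2π·31/33) + i·sin(-2π·31/33)
= cos(-62π/33) + i·sin(-62π/33)

ω_33^31 = cos(-62π/33) + i·sin(-62π/33) = 0.9284+0.3717i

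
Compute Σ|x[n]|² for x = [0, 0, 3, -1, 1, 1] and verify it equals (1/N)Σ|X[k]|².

Time domain:
Σ|x[n]|² = |0|² + |0|² + |3|² + |-1|² + |1|² + |1|² = 12.0000

Frequency domain:
(1/6)Σ|X[k]|² = (1/6)(|4|² + |-0.5000-0.8660i|² + |-3.5000+2.5981i|² + |4|² + |-3.5000-2.5981i|² + |-0.5000+0.8660i|²) = (1/6)·72.0000 = 12.0000

Both sides agree, confirming Parseval's theorem.

Σ|x[n]|² = (1/N)Σ|X[k]|² = 12.0000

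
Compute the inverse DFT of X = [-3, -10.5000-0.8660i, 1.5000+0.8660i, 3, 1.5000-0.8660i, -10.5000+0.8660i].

x[n] = (1/6) Σ(k=0 to 5) X[k] · e^(2πikn/6)

Computing each x[n]:
x[0] = -3
x[1] = -3
x[2] = 2
x[3] = 3
x[4] = 1
x[5] = -3

x = [-3, -3, 2, 3, 1, -3]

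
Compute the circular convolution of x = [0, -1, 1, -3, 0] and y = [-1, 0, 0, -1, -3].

(x ⊛ y)[n] = Σ(m=0 to 4) x[m] · y[(n-m) mod 5]

Computing each output sample:
(x ⊛ y)[0] = 2
(x ⊛ y)[1] = 1
(x ⊛ y)[2] = 8
(x ⊛ y)[3] = 3
(x ⊛ y)[4] = 1

x ⊛ y = [2, 1, 8, 3, 1]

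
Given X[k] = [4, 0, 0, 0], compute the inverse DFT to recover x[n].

x[n] = (1/4) Σ(k=0 to 3) X[k] · e^(2πikn/4)

Computing each x[n]:
x[0] = 1
x[1] = 1
x[2] = 1
x[3] = 1

x = [1, 1, 1, 1]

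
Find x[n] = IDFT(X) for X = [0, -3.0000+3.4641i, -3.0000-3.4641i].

x[n] = (1/3) Σ(k=0 to 2) X[k] · e^(2πikn/3)

Computing each x[n]:
x[0] = -2
x[1] = -1
x[2] = 3

x = [-2, -1, 3]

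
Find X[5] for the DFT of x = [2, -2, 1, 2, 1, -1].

X[5] = Σ(n=0 to 5) x[n] · ω_6^(5n) where ω_6 = e^(-2πi/6)
= (2)·ω_6^0 + (-2)·ω_6^5 + (1)·ω_6^10 + (2)·ω_6^15 + (1)·ω_6^20 + (-1)·ω_6^25

X[5] = -2.5000-0.8660i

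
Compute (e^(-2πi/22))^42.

Since ω_22^22 = 1, powers reduce modulo 22.
42 mod 22 = 20
So ω_22^42 = ω_22^20 = e^(-2πi·20/22)

ω_22^42 = ω_22^20 = 0.8413+0.5406i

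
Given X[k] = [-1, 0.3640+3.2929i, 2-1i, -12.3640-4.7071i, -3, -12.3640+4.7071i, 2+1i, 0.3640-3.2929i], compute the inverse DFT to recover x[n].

x[n] = (1/8) Σ(k=0 to 7) X[k] · e^(2πikn/8)

Computing each x[n]:
x[0] = -3
x[1] = 3
x[2] = -3
x[3] = -2
x[4] = 3
x[5] = -2
x[6] = 1
x[7] = 2

x = [-3, 3, -3, -2, 3, -2, 1, 2]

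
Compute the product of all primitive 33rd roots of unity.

The primitive 33rd roots of unity are ω_33^k for k coprime to 33: k ∈ {1, 2, 4, 5, 7, 8, 10, 13, 14, 16, 17, 19, 20, 23, 25, 26, 28, 29, 31, 32}
Their product equals the constant term of the cyclotomic polynomial Φ_33(x) up to sign.
For n ≥ 3, the product of all primitive nth roots of unity is 1. (For n=1 it is 1; for n=2 it is -1.)

1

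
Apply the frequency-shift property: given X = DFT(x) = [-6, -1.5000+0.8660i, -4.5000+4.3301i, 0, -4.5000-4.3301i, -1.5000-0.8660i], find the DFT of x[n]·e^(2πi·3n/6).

Modulation property: DFT(ω_6^(-3n)·x[n]) = X[(k-3) mod 6], so circularly shift X by 3 positions.

X[k-3] = [0, -4.5000-4.3301i, -1.5000-0.8660i, -6, -1.5000+0.8660i, -4.5000+4.3301i]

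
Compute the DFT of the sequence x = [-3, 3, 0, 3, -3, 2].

X[k] = Σ(n=0 to 5) x[n] · ω_6^(nk)
where ω_6 = e^(-2πi/6)

Computing each X[k]:
X[0] = 2
X[1] = -2.0000-3.4641i
X[2] = -1.0000+1.7321i
X[3] = -14
X[4] = -1.0000-1.7321i
X[5] = -2.0000+3.4641i

X = [2, -2.0000-3.4641i, -1.0000+1.7321i, -14, -1.0000-1.7321i, -2.0000+3.4641i]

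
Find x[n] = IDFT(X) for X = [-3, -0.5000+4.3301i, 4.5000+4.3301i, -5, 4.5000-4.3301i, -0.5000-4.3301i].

x[n] = (1/6) Σ(k=0 to 5) X[k] · e^(2πikn/6)

Computing each x[n]:
x[0] = 0
x[1] = -3
x[2] = -2
x[3] = 2
x[4] = -2
x[5] = 2

x = [0, -3, -2, 2, -2, 2]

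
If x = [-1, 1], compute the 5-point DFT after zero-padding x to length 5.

Original 2-point DFT: [0, -2]
Zero-padded 5-point DFT provides frequency interpolation.

DFT_5([x, 0, ...]) = [0, -0.6910-0.9511i, -1.8090-0.5878i, -1.8090+0.5878i, -0.6910+0.9511i]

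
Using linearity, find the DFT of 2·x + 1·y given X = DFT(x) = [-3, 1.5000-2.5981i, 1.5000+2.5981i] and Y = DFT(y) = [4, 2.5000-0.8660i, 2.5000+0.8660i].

By linearity: DFT(2x + 1y) = 2·DFT(x) + 1·DFT(y)
= 2·[-3, 1.5000-2.5981i, 1.5000+2.5981i] + 1·[4, 2.5000-0.8660i, 2.5000+0.8660i]

Computing element-wise:
Z[0] = 2·(-3) + 1·(4) = -2
Z[1] = 2·(1.5000-2.5981i) + 1·(2.5000-0.8660i) = 5.5000-6.0622i
Z[2] = 2·(1.5000+2.5981i) + 1·(2.5000+0.8660i) = 5.5000+6.0622i

DFT(2x + 1y) = 2·X + 1·Y = [-2, 5.5000-6.0622i, 5.5000+6.0622i]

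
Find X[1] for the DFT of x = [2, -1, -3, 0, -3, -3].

X[1] = Σ(n=0 to 5) x[n] · ω_6^(1n) where ω_6 = e^(-2πi/6)
= (2)·ω_6^0 + (-1)·ω_6^1 + (-3)·ω_6^2 + (0)·ω_6^3 + (-3)·ω_6^4 + (-3)·ω_6^5

X[1] = 3.0000-1.7321i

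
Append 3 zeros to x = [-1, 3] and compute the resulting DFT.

Original 2-point DFT: [2, -4]
Zero-padded 5-point DFT provides frequency interpolation.

DFT_5([x, 0, ...]) = [2, -0.0729-2.8532i, -3.4271-1.7634i, -3.4271+1.7634i, -0.0729+2.8532i]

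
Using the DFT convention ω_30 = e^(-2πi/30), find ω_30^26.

ω_30^26 = e^(-2πi·26/30)
= cos(-2π·26/30) + i·sin(-2π·26/30)
= cos(-52π/30) + i·sin(-52π/30)

ω_30^26 = cos(-52π/30) + i·sin(-52π/30) = 0.6691+0.7431i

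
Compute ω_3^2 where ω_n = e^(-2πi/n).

ω_3^2 = e^(-2πi·2/3)
= cos(-2π·2/3) + i·sin(-2π·2/3)
= cos(-4π/3) + i·sin(-4π/3)

ω_3^2 = cos(-4π/3) + i·sin(-4π/3) = -0.5000+0.8660i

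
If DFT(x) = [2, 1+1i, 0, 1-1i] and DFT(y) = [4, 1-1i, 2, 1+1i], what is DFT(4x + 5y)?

By linearity: DFT(4x + 5y) = 4·DFT(x) + 5·DFT(y)
= 4·[2, 1+1i, 0, 1-1i] + 5·[4, 1-1i, 2, 1+1i]

Computing element-wise:
Z[0] = 4·(2) + 5·(4) = 28
Z[1] = 4·(1+1i) + 5·(1-1i) = 9-1i
Z[2] = 4·(0) + 5·(2) = 10
Z[3] = 4·(1-1i) + 5·(1+1i) = 9+1i

DFT(4x + 5y) = 4·X + 5·Y = [28, 9-1i, 10, 9+1i]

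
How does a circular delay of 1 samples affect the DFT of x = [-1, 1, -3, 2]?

Time shift by 1: X_shifted[k] = ω_4^(1k) · X[k]
Shifted x = [2, -1, 1, -3]

DFT(x[n-1]) = [-1, 1-2i, 7, 1+2i]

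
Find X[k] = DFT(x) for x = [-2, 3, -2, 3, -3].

X[k] = Σ(n=0 to 4) x[n] · ω_5^(nk)
where ω_5 = e^(-2πi/5)

Computing each X[k]:
X[0] = -1
X[1] = -2.8090-2.7674i
X[2] = -1.6910-8.2820i
X[3] = -1.6910+8.2820i
X[4] = -2.8090+2.7674i

X = [-1, -2.8090-2.7674i, -1.6910-8.2820i, -1.6910+8.2820i, -2.8090+2.7674i]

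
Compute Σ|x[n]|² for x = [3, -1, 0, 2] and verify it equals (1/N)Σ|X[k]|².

Time domain:
Σ|x[n]|² = |3|² + |-1|² + |0|² + |2|² = 14.0000

Frequency domain:
(1/4)Σ|X[k]|² = (1/4)(|4|² + |3+3i|² + |2|² + |3-3i|²) = (1/4)·56.0000 = 14.0000

Both sides agree, confirming Parseval's theorem.

Σ|x[n]|² = (1/N)Σ|X[k]|² = 14.0000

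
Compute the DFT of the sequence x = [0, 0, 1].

X[k] = Σ(n=0 to 2) x[n] · ω_3^(nk)
where ω_3 = e^(-2πi/3)

Computing each X[k]:
X[0] = 1
X[1] = -0.5000+0.8660i
X[2] = -0.5000-0.8660i

X = [1, -0.5000+0.8660i, -0.5000-0.8660i]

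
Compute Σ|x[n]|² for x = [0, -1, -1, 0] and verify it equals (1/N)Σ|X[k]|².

Time domain:
Σ|x[n]|² = |0|² + |-1|² + |-1|² + |0|² = 2.0000

Frequency domain:
(1/4)Σ|X[k]|² = (1/4)(|-2|² + |1+1i|² + |0|² + |1-1i|²) = (1/4)·8.0000 = 2.0000

Both sides agree, confirming Parseval's theorem.

Σ|x[n]|² = (1/N)Σ|X[k]|² = 2.0000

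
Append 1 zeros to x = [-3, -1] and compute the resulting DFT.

Original 2-point DFT: [-4, -2]
Zero-padded 3-point DFT provides frequency interpolation.

DFT_3([x, 0, ...]) = [-4, -2.5000+0.8660i, -2.5000-0.8660i]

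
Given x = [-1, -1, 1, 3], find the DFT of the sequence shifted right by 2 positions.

Time shift by 2: X_shifted[k] = ω_4^(2k) · X[k]
Shifted x = [1, 3, -1, -1]

DFT(x[n-2]) = [2, 2-4i, -2, 2+4i]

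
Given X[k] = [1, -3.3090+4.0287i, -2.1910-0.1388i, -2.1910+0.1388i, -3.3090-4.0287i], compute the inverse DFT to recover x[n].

x[n] = (1/5) Σ(k=0 to 4) X[k] · e^(2πikn/5)

Computing each x[n]:
x[0] = -2
x[1] = -1
x[2] = 0
x[3] = 2
x[4] = 2

x = [-2, -1, 0, 2, 2]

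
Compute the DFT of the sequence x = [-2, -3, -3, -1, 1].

X[k] = Σ(n=0 to 4) x[n] · ω_5^(nk)
where ω_5 = e^(-2πi/5)

Computing each X[k]:
X[0] = -8
X[1] = 0.6180+4.9798i
X[2] = -1.6180+0.4490i
X[3] = -1.6180-0.4490i
X[4] = 0.6180-4.9798i

X = [-8, 0.6180+4.9798i, -1.6180+0.4490i, -1.6180-0.4490i, 0.6180-4.9798i]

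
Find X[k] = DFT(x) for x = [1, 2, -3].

X[k] = Σ(n=0 to 2) x[n] · ω_3^(nk)
where ω_3 = e^(-2πi/3)

Computing each X[k]:
X[0] = 0
X[1] = 1.5000-4.3301i
X[2] = 1.5000+4.3301i

X = [0, 1.5000-4.3301i, 1.5000+4.3301i]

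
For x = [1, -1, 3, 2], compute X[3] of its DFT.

X[3] = Σ(n=0 to 3) x[n] · ω_4^(3n) where ω_4 = e^(-2πi/4)
= (1)·ω_4^0 + (-1)·ω_4^3 + (3)·ω_4^6 + (2)·ω_4^9

X[3] = -2-3i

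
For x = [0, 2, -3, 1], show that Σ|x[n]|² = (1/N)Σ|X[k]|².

Time domain:
Σ|x[n]|² = |0|² + |2|² + |-3|² + |1|² = 14.0000

Frequency domain:
(1/4)Σ|X[k]|² = (1/4)(|0|² + |3-1i|² + |-6|² + |3+1i|²) = (1/4)·56.0000 = 14.0000

Both sides agree, confirming Parseval's theorem.

Σ|x[n]|² = (1/N)Σ|X[k]|² = 14.0000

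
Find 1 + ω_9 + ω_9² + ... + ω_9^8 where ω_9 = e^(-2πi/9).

Sum of all nth roots of unity equals 0 for n > 1 (geometric series with r ≠ 1).

0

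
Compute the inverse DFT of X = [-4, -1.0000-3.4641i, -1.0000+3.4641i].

x[n] = (1/3) Σ(k=0 to 2) X[k] · e^(2πikn/3)

Computing each x[n]:
x[0] = -2
x[1] = 1
x[2] = -3

x = [-2, 1, -3]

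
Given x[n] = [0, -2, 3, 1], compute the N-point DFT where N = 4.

X[k] = Σ(n=0 to 3) x[n] · ω_4^(nk)
where ω_4 = e^(-2πi/4)

Computing each X[k]:
X[0] = 2
X[1] = -3+3i
X[2] = 4
X[3] = -3-3i

X = [2, -3+3i, 4, -3-3i]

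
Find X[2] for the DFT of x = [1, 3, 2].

X[2] = Σ(n=0 to 2) x[n] · ω_3^(2n) where ω_3 = e^(-2πi/3)
= (1)·ω_3^0 + (3)·ω_3^2 + (2)·ω_3^4

X[2] = -1.5000+0.8660i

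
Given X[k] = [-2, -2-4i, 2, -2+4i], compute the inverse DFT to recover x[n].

x[n] = (1/4) Σ(k=0 to 3) X[k] · e^(2πikn/4)

Computing each x[n]:
x[0] = -1
x[1] = 1
x[2] = 1
x[3] = -3

x = [-1, 1, 1, -3]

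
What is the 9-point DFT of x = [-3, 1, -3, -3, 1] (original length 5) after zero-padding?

Original 5-point DFT: [-7, 2.4721, -6.4721, -6.4721, 2.4721]
Zero-padded 9-point DFT provides frequency interpolation.

DFT_9([x, 0, ...]) = [-7, -2.1946+4.5677i, 2.2588-1.9140i, -5.5000-4.3301i, -4.5642+1.3125i, -4.5642-1.3125i, -5.5000+4.3301i, 2.2588+1.9140i, -2.1946-4.5677i]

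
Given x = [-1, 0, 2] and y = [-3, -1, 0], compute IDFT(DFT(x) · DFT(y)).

(x ⊛ y)[n] = Σ(m=0 to 2) x[m] · y[(n-m) mod 3]

Computing each output sample:
(x ⊛ y)[0] = 1
(x ⊛ y)[1] = 1
(x ⊛ y)[2] = -6

x ⊛ y = [1, 1, -6]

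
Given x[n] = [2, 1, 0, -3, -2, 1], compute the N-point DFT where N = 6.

X[k] = Σ(n=0 to 5) x[n] · ω_6^(nk)
where ω_6 = e^(-2πi/6)

Computing each X[k]:
X[0] = -1
X[1] = 7.0000-1.7321i
X[2] = -1.0000+1.7321i
X[3] = 1
X[4] = -1.0000-1.7321i
X[5] = 7.0000+1.7321i

X = [-1, 7.0000-1.7321i, -1.0000+1.7321i, 1, -1.0000-1.7321i, 7.0000+1.7321i]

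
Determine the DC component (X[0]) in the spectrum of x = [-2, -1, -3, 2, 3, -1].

X[0] = Σ(n=0 to 5) x[n] · ω_6^0 = Σ x[n]
= (-2) + (-1) + (-3) + (2) + (3) + (-1)

X[0] = -2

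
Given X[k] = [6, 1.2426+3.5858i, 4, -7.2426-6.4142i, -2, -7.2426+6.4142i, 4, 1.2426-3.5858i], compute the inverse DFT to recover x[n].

x[n] = (1/8) Σ(k=0 to 7) X[k] · e^(2πikn/8)

Computing each x[n]:
x[0] = 0
x[1] = 3
x[2] = -3
x[3] = 0
x[4] = 3
x[5] = -1
x[6] = 2
x[7] = 2

x = [0, 3, -3, 0, 3, -1, 2, 2]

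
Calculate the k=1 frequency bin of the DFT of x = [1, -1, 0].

X[1] = Σ(n=0 to 2) x[n] · ω_3^(1n) where ω_3 = e^(-2πi/3)
= (1)·ω_3^0 + (-1)·ω_3^1 + (0)·ω_3^2

X[1] = 1.5000+0.8660i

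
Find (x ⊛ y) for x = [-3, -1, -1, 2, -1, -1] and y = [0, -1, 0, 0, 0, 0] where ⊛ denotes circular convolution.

(x ⊛ y)[n] = Σ(m=0 to 5) x[m] · y[(n-m) mod 6]

Computing each output sample:
(x ⊛ y)[0] = 1
(x ⊛ y)[1] = 3
(x ⊛ y)[2] = 1
(x ⊛ y)[3] = 1
(x ⊛ y)[4] = -2
(x ⊛ y)[5] = 1

x ⊛ y = [1, 3, 1, 1, -2, 1]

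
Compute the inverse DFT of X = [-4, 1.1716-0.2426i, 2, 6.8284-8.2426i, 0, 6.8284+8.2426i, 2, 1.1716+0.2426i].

x[n] = (1/8) Σ(k=0 to 7) X[k] · e^(2πikn/8)

Computing each x[n]:
x[0] = 2
x[1] = 0
x[2] = -3
x[3] = 2
x[4] = -2
x[5] = -1
x[6] = 1
x[7] = -3

x = [2, 0, -3, 2, -2, -1, 1, -3]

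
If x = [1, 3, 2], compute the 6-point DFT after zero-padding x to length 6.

Original 3-point DFT: [6, -1.5000-0.8660i, -1.5000+0.8660i]
Zero-padded 6-point DFT provides frequency interpolation.

DFT_6([x, 0, ...]) = [6, 1.5000-4.3301i, -1.5000-0.8660i, 0, -1.5000+0.8660i, 1.5000+4.3301i]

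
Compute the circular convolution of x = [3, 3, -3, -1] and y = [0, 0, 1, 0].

(x ⊛ y)[n] = Σ(m=0 to 3) x[m] · y[(n-m) mod 4]

Computing each output sample:
(x ⊛ y)[0] = -3
(x ⊛ y)[1] = -1
(x ⊛ y)[2] = 3
(x ⊛ y)[3] = 3

x ⊛ y = [-3, -1, 3, 3]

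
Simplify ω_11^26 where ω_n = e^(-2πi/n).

Since ω_11^11 = 1, powers reduce modulo 11.
26 mod 11 = 4
So ω_11^26 = ω_11^4 = e^(-2πi·4/11)

ω_11^26 = ω_11^4 = -0.6549-0.7557i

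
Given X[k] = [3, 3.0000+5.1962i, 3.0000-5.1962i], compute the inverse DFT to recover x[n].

x[n] = (1/3) Σ(k=0 to 2) X[k] · e^(2πikn/3)

Computing each x[n]:
x[0] = 3
x[1] = -3
x[2] = 3

x = [3, -3, 3]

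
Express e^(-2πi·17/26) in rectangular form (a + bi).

ω_26^17 = e^(-2πi·17/26)
= cos(-2π·17/26) + i·sin(-2π·17/26)
= cos(-34π/26) + i·sin(-34π/26)

ω_26^17 = cos(-34π/26) + i·sin(-34π/26) = -0.5681+0.8230i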